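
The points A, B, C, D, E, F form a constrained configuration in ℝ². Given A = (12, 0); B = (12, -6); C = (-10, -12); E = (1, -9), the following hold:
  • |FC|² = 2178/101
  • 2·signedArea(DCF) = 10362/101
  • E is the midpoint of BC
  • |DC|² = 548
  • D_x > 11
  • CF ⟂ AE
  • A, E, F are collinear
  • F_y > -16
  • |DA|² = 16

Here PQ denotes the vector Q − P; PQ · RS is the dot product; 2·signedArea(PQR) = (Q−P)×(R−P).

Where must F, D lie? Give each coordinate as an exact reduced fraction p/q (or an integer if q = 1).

D = (12, -4)
F = (-713/101, -1575/101)

1. F_x = -713/101  [A, E, F are collinear ∩ CF ⟂ AE]
2. F_y = -1575/101  [A, E, F are collinear ∩ CF ⟂ AE]
   → F = (-713/101, -1575/101)
3. D_x = 12  [line 363/101·x + 297/101·y + -3168/101 = 0 ∩ |DC|² = 548]
4. D_y = -4  [line 363/101·x + 297/101·y + -3168/101 = 0 ∩ |DC|² = 548]
   → D = (12, -4)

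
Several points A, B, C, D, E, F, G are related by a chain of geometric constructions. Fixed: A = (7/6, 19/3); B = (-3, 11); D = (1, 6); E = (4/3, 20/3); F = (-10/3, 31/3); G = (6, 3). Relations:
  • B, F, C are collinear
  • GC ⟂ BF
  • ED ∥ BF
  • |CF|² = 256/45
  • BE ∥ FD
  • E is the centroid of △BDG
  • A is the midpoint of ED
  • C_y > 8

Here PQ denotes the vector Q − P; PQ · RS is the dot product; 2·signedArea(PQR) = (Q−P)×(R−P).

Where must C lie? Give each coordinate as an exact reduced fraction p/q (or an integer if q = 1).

1. C_x = -22/5  [B, F, C are collinear ∩ GC ⟂ BF]
2. C_y = 41/5  [B, F, C are collinear ∩ GC ⟂ BF]
   → C = (-22/5, 41/5)

C = (-22/5, 41/5)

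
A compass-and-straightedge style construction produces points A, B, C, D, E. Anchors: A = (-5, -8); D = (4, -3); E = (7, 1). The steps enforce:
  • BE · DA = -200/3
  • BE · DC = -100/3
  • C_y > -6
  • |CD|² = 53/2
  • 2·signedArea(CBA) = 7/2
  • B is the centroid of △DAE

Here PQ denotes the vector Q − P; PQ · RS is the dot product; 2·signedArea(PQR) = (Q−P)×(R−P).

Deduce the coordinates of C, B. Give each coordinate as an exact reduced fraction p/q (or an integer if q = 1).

1. B_x = 2  [B is the centroid of △DAE]
2. B_y = -10/3  [B is the centroid of △DAE]
   → B = (2, -10/3)
3. C_x = -1/2  [2·signedArea(CBA) = 7/2 ∩ BE · DC = -100/3]
4. C_y = -11/2  [2·signedArea(CBA) = 7/2 ∩ BE · DC = -100/3]
   → C = (-1/2, -11/2)

B = (2, -10/3)
C = (-1/2, -11/2)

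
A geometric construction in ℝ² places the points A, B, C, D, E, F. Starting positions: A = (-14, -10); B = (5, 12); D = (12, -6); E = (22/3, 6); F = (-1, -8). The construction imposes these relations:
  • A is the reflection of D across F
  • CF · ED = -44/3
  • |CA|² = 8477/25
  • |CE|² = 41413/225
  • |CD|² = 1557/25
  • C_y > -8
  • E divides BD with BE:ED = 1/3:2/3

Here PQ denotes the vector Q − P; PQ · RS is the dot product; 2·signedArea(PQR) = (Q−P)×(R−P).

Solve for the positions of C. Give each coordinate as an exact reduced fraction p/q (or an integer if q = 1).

1. C_x = 21/5  [line -14/3·x + 12·y + 106 = 0 ∩ |CA|² = 8477/25]
2. C_y = -36/5  [line -14/3·x + 12·y + 106 = 0 ∩ |CA|² = 8477/25]
   → C = (21/5, -36/5)

C = (21/5, -36/5)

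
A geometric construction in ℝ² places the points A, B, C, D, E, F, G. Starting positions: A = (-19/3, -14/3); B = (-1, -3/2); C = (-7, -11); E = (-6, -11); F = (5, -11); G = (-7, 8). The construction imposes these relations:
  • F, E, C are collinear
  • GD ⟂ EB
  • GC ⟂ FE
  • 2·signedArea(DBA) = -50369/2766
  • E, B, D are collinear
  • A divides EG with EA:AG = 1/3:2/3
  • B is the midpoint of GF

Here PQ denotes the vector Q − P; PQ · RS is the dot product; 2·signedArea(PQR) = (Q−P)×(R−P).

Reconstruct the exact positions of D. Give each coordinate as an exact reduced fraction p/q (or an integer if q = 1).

D = (744/461, 1598/461)

1. D_x = 744/461  [E, B, D are collinear ∩ GD ⟂ EB]
2. D_y = 1598/461  [E, B, D are collinear ∩ GD ⟂ EB]
   → D = (744/461, 1598/461)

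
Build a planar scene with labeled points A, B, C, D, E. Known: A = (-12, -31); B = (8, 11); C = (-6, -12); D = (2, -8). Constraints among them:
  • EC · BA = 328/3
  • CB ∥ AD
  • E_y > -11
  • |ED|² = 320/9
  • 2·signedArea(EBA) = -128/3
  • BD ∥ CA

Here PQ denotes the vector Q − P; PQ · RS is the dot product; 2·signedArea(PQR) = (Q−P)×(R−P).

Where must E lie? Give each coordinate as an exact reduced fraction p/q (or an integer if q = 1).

E = (-10/3, -32/3)

1. E_x = -10/3  [EC · BA = 328/3 ∩ 2·signedArea(EBA) = -128/3]
2. E_y = -32/3  [EC · BA = 328/3 ∩ 2·signedArea(EBA) = -128/3]
   → E = (-10/3, -32/3)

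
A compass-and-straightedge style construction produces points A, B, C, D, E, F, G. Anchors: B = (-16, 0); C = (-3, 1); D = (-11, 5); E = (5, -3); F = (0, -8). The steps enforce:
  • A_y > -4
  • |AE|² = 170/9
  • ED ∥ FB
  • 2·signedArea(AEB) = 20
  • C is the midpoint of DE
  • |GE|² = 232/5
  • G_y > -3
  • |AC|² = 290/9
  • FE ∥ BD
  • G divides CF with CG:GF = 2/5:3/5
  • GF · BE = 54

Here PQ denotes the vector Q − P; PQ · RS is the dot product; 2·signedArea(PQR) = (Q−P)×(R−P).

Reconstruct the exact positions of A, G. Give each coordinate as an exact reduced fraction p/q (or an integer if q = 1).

A = (2/3, -10/3)
G = (-9/5, -13/5)

1. A_x = 2/3  [line -3·x + -21·y + -68 = 0 ∩ |AE|² = 170/9]
2. A_y = -10/3  [line -3·x + -21·y + -68 = 0 ∩ |AE|² = 170/9]
   → A = (2/3, -10/3)
3. G_x = -9/5  [G divides CF with CG:GF = 2/5:3/5]
4. G_y = -13/5  [G divides CF with CG:GF = 2/5:3/5]
   → G = (-9/5, -13/5)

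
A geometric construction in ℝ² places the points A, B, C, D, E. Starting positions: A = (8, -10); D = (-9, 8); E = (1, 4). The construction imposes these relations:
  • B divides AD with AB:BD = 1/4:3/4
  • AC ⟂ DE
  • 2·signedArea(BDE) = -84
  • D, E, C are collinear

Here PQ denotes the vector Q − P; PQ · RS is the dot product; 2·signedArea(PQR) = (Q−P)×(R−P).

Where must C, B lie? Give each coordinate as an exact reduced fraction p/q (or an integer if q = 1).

B = (15/4, -11/2)
C = (344/29, -10/29)

1. C_x = 344/29  [D, E, C are collinear ∩ AC ⟂ DE]
2. C_y = -10/29  [D, E, C are collinear ∩ AC ⟂ DE]
   → C = (344/29, -10/29)
3. B_x = 15/4  [B divides AD with AB:BD = 1/4:3/4]
4. B_y = -11/2  [B divides AD with AB:BD = 1/4:3/4]
   → B = (15/4, -11/2)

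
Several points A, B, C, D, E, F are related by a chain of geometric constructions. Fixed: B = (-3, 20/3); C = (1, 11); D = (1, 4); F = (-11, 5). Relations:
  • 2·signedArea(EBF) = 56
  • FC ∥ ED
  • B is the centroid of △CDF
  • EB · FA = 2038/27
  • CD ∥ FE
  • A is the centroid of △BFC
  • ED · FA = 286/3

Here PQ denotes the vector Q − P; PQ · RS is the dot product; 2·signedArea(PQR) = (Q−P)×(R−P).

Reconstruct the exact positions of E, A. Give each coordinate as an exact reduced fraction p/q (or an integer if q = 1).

A = (-13/3, 68/9)
E = (-11, -2)

1. E_x = -11  [FC ∥ ED ∩ CD ∥ FE]
2. E_y = -2  [FC ∥ ED ∩ CD ∥ FE]
   → E = (-11, -2)
3. A_x = -13/3  [A is the centroid of △BFC]
4. A_y = 68/9  [A is the centroid of △BFC]
   → A = (-13/3, 68/9)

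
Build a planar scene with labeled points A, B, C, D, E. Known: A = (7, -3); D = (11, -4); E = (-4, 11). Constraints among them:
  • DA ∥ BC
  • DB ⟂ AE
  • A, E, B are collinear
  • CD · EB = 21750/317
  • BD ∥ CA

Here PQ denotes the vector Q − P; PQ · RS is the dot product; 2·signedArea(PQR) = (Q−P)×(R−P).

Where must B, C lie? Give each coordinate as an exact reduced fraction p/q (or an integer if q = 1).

1. B_x = 2857/317  [A, E, B are collinear ∩ DB ⟂ AE]
2. B_y = -1763/317  [A, E, B are collinear ∩ DB ⟂ AE]
   → B = (2857/317, -1763/317)
3. C_x = 1589/317  [BD ∥ CA ∩ DA ∥ BC]
4. C_y = -1446/317  [BD ∥ CA ∩ DA ∥ BC]
   → C = (1589/317, -1446/317)

B = (2857/317, -1763/317)
C = (1589/317, -1446/317)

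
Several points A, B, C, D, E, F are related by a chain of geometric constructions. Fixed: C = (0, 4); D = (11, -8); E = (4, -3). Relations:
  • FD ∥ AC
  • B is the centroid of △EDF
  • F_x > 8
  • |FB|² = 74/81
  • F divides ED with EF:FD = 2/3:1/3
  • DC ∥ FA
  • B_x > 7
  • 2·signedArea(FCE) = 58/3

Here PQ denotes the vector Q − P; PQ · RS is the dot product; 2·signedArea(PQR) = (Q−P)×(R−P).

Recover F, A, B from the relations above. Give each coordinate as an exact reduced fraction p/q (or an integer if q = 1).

1. F_x = 26/3  [F divides ED with EF:FD = 2/3:1/3]
2. F_y = -19/3  [F divides ED with EF:FD = 2/3:1/3]
   → F = (26/3, -19/3)
3. A_x = -7/3  [FD ∥ AC ∩ DC ∥ FA]
4. A_y = 17/3  [FD ∥ AC ∩ DC ∥ FA]
   → A = (-7/3, 17/3)
5. B_x = 71/9  [B is the centroid of △EDF]
6. B_y = -52/9  [B is the centroid of △EDF]
   → B = (71/9, -52/9)

A = (-7/3, 17/3)
B = (71/9, -52/9)
F = (26/3, -19/3)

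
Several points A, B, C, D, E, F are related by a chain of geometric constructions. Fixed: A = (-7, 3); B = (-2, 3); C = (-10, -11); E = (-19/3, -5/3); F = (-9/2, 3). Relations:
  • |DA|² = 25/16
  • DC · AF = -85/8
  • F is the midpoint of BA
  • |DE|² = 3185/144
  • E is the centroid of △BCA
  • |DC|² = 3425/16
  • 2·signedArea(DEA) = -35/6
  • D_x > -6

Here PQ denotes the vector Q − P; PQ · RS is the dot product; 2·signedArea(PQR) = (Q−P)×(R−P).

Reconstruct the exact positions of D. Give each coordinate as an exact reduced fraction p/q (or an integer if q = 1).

1. D_x = -23/4  [DC · AF = -85/8 ∩ 2·signedArea(DEA) = -35/6]
2. D_y = 3  [DC · AF = -85/8 ∩ 2·signedArea(DEA) = -35/6]
   → D = (-23/4, 3)

D = (-23/4, 3)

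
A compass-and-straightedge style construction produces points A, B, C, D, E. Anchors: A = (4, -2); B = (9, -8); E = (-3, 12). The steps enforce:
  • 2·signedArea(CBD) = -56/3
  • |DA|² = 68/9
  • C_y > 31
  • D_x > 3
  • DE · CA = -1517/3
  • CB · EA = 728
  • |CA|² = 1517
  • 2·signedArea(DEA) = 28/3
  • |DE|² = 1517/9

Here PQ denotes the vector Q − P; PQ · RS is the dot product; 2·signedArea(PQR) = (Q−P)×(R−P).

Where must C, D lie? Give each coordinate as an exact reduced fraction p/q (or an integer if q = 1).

1. D_x = 10/3  [line 14·x + 7·y + -154/3 = 0 ∩ |DE|² = 1517/9]
2. D_y = 2/3  [line 14·x + 7·y + -154/3 = 0 ∩ |DE|² = 1517/9]
   → D = (10/3, 2/3)
3. C_x = -15  [2·signedArea(CBD) = -56/3 ∩ DE · CA = -1517/3]
4. C_y = 32  [2·signedArea(CBD) = -56/3 ∩ DE · CA = -1517/3]
   → C = (-15, 32)

C = (-15, 32)
D = (10/3, 2/3)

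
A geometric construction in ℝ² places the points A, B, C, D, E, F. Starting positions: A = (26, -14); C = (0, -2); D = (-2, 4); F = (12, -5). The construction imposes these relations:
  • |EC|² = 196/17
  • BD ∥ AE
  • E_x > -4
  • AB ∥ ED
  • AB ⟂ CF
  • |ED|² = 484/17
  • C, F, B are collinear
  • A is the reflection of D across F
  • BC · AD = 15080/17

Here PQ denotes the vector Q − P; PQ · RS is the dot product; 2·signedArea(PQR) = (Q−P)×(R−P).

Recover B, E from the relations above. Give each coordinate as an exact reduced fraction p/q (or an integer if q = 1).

B = (464/17, -150/17)
E = (-56/17, -20/17)

1. B_x = 464/17  [C, F, B are collinear ∩ AB ⟂ CF]
2. B_y = -150/17  [C, F, B are collinear ∩ AB ⟂ CF]
   → B = (464/17, -150/17)
3. E_x = -56/17  [AB ∥ ED ∩ BD ∥ AE]
4. E_y = -20/17  [AB ∥ ED ∩ BD ∥ AE]
   → E = (-56/17, -20/17)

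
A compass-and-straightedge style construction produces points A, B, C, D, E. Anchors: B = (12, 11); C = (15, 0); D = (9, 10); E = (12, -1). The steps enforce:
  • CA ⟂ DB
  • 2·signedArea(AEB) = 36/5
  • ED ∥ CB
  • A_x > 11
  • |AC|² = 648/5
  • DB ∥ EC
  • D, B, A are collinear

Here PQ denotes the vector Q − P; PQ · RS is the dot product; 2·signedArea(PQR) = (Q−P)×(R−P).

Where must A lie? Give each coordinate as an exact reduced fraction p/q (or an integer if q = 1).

1. A_x = 57/5  [D, B, A are collinear ∩ CA ⟂ DB]
2. A_y = 54/5  [D, B, A are collinear ∩ CA ⟂ DB]
   → A = (57/5, 54/5)

A = (57/5, 54/5)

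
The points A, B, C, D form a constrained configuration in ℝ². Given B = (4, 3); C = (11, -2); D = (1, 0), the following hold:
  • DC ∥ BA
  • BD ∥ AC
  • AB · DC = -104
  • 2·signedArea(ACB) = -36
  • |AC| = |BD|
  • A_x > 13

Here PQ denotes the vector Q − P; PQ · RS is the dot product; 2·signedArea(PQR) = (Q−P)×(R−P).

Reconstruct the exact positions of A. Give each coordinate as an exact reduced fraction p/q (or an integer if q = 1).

1. A_x = 14  [BD ∥ AC ∩ DC ∥ BA]
2. A_y = 1  [BD ∥ AC ∩ DC ∥ BA]
   → A = (14, 1)

A = (14, 1)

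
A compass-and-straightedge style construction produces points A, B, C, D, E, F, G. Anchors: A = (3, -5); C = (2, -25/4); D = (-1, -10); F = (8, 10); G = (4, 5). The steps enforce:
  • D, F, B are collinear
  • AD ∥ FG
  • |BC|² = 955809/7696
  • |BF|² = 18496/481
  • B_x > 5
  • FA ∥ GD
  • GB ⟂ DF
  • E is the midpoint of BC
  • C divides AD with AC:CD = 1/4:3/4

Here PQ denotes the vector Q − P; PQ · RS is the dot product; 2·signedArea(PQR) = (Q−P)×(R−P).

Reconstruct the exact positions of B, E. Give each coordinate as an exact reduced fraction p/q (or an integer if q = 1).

B = (2624/481, 2090/481)
E = (1793/481, -3665/3848)

1. B_x = 2624/481  [D, F, B are collinear ∩ GB ⟂ DF]
2. B_y = 2090/481  [D, F, B are collinear ∩ GB ⟂ DF]
   → B = (2624/481, 2090/481)
3. E_x = 1793/481  [E is the midpoint of BC]
4. E_y = -3665/3848  [E is the midpoint of BC]
   → E = (1793/481, -3665/3848)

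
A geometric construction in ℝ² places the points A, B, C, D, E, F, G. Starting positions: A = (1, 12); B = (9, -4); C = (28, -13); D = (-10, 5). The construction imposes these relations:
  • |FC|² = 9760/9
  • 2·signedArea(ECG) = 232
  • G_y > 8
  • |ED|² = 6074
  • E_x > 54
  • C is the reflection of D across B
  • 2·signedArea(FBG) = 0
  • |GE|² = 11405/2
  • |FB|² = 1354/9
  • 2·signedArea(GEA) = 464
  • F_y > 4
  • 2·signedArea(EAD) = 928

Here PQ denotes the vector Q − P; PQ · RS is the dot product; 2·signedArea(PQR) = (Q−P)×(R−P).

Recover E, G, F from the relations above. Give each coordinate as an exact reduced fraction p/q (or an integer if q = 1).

1. E_x = 55  [line 7·x + -11·y + -803 = 0 ∩ |ED|² = 6074]
2. E_y = -38  [line 7·x + -11·y + -803 = 0 ∩ |ED|² = 6074]
   → E = (55, -38)
3. G_x = -9/2  [line -50·x + -54·y + 234 = 0 ∩ |GE|² = 11405/2]
4. G_y = 17/2  [line -50·x + -54·y + 234 = 0 ∩ |GE|² = 11405/2]
   → G = (-9/2, 17/2)
5. F_x = 0  [line -25/2·x + -27/2·y + 117/2 = 0 ∩ |FC|² = 9760/9]
6. F_y = 13/3  [line -25/2·x + -27/2·y + 117/2 = 0 ∩ |FC|² = 9760/9]
   → F = (0, 13/3)

E = (55, -38)
F = (0, 13/3)
G = (-9/2, 17/2)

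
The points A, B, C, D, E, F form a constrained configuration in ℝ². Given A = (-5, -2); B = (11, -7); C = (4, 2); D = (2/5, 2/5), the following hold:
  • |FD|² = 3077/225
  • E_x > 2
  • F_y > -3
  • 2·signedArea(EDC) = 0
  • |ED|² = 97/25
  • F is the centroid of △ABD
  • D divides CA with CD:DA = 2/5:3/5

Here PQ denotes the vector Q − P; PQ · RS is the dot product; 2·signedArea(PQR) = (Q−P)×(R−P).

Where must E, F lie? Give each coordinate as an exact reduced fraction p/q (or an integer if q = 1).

1. E_x = 11/5  [line -8/5·x + 18/5·y + -4/5 = 0 ∩ |ED|² = 97/25]
2. E_y = 6/5  [line -8/5·x + 18/5·y + -4/5 = 0 ∩ |ED|² = 97/25]
   → E = (11/5, 6/5)
3. F_x = 32/15  [F is the centroid of △ABD]
4. F_y = -43/15  [F is the centroid of △ABD]
   → F = (32/15, -43/15)

E = (11/5, 6/5)
F = (32/15, -43/15)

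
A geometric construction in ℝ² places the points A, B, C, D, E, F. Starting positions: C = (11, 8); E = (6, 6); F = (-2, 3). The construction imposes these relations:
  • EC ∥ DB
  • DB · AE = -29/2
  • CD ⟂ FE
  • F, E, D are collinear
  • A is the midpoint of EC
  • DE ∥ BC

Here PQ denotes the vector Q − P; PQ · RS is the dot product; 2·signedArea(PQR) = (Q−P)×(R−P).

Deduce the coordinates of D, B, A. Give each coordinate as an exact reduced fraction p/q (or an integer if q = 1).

1. D_x = 806/73  [F, E, D are collinear ∩ CD ⟂ FE]
2. D_y = 576/73  [F, E, D are collinear ∩ CD ⟂ FE]
   → D = (806/73, 576/73)
3. B_x = 1171/73  [DE ∥ BC ∩ EC ∥ DB]
4. B_y = 722/73  [DE ∥ BC ∩ EC ∥ DB]
   → B = (1171/73, 722/73)
5. A_x = 17/2  [A is the midpoint of EC]
6. A_y = 7  [A is the midpoint of EC]
   → A = (17/2, 7)

A = (17/2, 7)
B = (1171/73, 722/73)
D = (806/73, 576/73)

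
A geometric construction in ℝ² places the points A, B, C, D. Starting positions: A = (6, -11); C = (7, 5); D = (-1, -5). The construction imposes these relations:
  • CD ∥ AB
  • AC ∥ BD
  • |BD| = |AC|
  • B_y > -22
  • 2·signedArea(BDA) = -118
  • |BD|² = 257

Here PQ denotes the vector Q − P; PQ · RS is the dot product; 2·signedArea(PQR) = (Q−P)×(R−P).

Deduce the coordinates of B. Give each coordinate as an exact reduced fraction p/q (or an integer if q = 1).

1. B_x = -2  [AC ∥ BD ∩ CD ∥ AB]
2. B_y = -21  [AC ∥ BD ∩ CD ∥ AB]
   → B = (-2, -21)

B = (-2, -21)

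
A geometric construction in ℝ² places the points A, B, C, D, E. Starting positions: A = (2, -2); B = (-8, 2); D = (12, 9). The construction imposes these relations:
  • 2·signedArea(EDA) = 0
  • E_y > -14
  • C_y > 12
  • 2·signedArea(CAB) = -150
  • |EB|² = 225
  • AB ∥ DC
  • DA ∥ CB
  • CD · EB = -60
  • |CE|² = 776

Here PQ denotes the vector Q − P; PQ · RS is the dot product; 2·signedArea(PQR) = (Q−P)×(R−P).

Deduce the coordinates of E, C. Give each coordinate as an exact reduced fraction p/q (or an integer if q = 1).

1. C_x = 2  [DA ∥ CB ∩ AB ∥ DC]
2. C_y = 13  [DA ∥ CB ∩ AB ∥ DC]
   → C = (2, 13)
3. E_x = -8  [2·signedArea(EDA) = 0 ∩ CD · EB = -60]
4. E_y = -13  [2·signedArea(EDA) = 0 ∩ CD · EB = -60]
   → E = (-8, -13)

C = (2, 13)
E = (-8, -13)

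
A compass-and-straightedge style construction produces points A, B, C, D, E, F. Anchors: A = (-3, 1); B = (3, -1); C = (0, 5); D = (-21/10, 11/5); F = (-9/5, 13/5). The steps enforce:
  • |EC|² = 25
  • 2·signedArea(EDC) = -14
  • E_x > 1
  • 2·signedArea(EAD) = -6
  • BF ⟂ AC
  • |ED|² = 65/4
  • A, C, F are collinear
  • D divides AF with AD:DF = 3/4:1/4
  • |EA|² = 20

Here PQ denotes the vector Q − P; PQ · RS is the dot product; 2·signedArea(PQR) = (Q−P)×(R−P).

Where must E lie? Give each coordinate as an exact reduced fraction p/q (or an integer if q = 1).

E = (7/5, 1/5)

1. E_x = 7/5  [line -6/5·x + 9/10·y + 3/2 = 0 ∩ |EA|² = 20]
2. E_y = 1/5  [line -6/5·x + 9/10·y + 3/2 = 0 ∩ |EA|² = 20]
   → E = (7/5, 1/5)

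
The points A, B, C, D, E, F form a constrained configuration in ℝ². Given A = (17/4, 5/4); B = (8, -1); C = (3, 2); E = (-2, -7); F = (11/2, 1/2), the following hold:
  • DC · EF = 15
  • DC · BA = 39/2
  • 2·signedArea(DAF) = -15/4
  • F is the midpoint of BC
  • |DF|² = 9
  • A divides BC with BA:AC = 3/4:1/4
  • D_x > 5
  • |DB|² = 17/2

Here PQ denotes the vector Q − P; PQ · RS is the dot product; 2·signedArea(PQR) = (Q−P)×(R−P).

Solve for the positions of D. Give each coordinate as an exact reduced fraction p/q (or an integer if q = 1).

1. D_x = 11/2  [2·signedArea(DAF) = -15/4 ∩ DC · BA = 39/2]
2. D_y = -5/2  [2·signedArea(DAF) = -15/4 ∩ DC · BA = 39/2]
   → D = (11/2, -5/2)

D = (11/2, -5/2)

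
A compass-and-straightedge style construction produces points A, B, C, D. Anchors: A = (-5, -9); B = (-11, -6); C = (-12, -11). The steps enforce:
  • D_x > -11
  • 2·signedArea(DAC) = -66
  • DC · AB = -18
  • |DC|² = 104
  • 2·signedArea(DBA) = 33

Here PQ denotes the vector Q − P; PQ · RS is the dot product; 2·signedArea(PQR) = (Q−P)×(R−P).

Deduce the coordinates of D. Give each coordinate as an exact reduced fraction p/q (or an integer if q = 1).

D = (-10, -1)

1. D_x = -10  [2·signedArea(DAC) = -66 ∩ 2·signedArea(DBA) = 33]
2. D_y = -1  [2·signedArea(DAC) = -66 ∩ 2·signedArea(DBA) = 33]
   → D = (-10, -1)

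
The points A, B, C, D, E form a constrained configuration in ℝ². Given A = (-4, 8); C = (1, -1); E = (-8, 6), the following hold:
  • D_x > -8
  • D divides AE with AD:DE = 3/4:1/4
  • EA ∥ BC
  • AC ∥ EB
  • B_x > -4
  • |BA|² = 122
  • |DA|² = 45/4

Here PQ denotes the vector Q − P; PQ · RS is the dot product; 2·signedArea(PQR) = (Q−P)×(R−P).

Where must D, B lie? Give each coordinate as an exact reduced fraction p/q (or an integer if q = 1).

B = (-3, -3)
D = (-7, 13/2)

1. D_x = -7  [D divides AE with AD:DE = 3/4:1/4]
2. D_y = 13/2  [D divides AE with AD:DE = 3/4:1/4]
   → D = (-7, 13/2)
3. B_x = -3  [EA ∥ BC ∩ AC ∥ EB]
4. B_y = -3  [EA ∥ BC ∩ AC ∥ EB]
   → B = (-3, -3)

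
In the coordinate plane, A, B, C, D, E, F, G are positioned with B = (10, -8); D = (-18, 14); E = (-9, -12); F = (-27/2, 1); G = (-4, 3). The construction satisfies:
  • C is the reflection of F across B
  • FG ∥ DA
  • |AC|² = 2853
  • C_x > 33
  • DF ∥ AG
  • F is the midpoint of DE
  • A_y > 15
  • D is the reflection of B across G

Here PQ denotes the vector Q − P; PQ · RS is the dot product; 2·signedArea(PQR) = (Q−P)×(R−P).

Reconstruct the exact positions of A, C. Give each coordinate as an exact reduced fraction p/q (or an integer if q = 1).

1. A_x = -17/2  [DF ∥ AG ∩ FG ∥ DA]
2. A_y = 16  [DF ∥ AG ∩ FG ∥ DA]
   → A = (-17/2, 16)
3. C_x = 67/2  [C is the reflection of F across B]
4. C_y = -17  [C is the reflection of F across B]
   → C = (67/2, -17)

A = (-17/2, 16)
C = (67/2, -17)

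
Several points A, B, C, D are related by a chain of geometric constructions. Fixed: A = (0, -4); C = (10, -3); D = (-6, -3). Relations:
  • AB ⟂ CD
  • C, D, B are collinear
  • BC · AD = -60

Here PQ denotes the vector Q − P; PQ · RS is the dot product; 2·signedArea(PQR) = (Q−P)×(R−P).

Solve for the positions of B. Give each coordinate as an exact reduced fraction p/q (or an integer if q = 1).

1. B_x = 0  [C, D, B are collinear ∩ AB ⟂ CD]
2. B_y = -3  [C, D, B are collinear ∩ AB ⟂ CD]
   → B = (0, -3)

B = (0, -3)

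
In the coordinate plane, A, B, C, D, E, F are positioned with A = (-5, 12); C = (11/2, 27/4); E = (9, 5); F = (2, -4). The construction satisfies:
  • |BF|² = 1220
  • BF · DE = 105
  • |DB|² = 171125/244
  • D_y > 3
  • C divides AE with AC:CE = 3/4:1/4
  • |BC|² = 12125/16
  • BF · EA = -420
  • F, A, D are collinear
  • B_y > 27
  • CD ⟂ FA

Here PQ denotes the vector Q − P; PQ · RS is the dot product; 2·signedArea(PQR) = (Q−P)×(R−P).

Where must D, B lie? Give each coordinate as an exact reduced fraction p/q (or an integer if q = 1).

B = (-12, 28)
D = (-169/122, 228/61)

1. D_x = -169/122  [F, A, D are collinear ∩ CD ⟂ FA]
2. D_y = 228/61  [F, A, D are collinear ∩ CD ⟂ FA]
   → D = (-169/122, 228/61)
3. B_x = -12  [BF · DE = 105 ∩ BF · EA = -420]
4. B_y = 28  [BF · DE = 105 ∩ BF · EA = -420]
   → B = (-12, 28)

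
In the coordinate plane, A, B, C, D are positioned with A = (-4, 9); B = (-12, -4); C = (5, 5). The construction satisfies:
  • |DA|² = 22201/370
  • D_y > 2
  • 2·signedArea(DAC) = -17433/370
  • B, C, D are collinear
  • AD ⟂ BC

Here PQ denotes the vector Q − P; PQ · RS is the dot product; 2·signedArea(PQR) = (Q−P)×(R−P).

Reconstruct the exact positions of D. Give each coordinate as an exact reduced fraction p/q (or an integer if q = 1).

D = (-139/370, 797/370)

1. D_x = -139/370  [B, C, D are collinear ∩ AD ⟂ BC]
2. D_y = 797/370  [B, C, D are collinear ∩ AD ⟂ BC]
   → D = (-139/370, 797/370)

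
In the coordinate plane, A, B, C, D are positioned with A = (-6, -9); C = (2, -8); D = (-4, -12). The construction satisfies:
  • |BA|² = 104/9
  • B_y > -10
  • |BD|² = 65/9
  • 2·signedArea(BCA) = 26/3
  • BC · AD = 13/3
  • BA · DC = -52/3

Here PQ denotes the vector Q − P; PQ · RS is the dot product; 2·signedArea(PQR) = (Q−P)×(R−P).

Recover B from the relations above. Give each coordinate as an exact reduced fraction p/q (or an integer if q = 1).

B = (-8/3, -29/3)

1. B_x = -8/3  [BA · DC = -52/3 ∩ BC · AD = 13/3]
2. B_y = -29/3  [BA · DC = -52/3 ∩ BC · AD = 13/3]
   → B = (-8/3, -29/3)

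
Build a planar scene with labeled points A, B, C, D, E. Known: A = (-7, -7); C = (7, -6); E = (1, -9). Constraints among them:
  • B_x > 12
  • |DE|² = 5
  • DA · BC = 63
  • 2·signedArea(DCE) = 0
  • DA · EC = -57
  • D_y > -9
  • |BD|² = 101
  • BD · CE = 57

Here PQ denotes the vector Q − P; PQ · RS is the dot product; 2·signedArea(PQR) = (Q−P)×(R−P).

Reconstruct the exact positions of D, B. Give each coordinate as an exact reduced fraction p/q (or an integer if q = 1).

1. D_x = 3  [2·signedArea(DCE) = 0 ∩ DA · EC = -57]
2. D_y = -8  [2·signedArea(DCE) = 0 ∩ DA · EC = -57]
   → D = (3, -8)
3. B_x = 13  [BD · CE = 57 ∩ DA · BC = 63]
4. B_y = -9  [BD · CE = 57 ∩ DA · BC = 63]
   → B = (13, -9)

B = (13, -9)
D = (3, -8)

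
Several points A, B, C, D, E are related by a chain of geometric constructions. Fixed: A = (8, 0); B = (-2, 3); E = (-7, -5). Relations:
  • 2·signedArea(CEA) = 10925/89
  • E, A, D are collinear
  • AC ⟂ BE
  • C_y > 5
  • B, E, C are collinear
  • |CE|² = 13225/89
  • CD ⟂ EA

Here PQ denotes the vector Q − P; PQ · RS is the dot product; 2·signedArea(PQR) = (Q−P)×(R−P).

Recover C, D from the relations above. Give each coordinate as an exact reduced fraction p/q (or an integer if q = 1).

C = (-48/89, 475/89)
D = (341/178, -361/178)

1. C_x = -48/89  [B, E, C are collinear ∩ AC ⟂ BE]
2. C_y = 475/89  [B, E, C are collinear ∩ AC ⟂ BE]
   → C = (-48/89, 475/89)
3. D_x = 341/178  [E, A, D are collinear ∩ CD ⟂ EA]
4. D_y = -361/178  [E, A, D are collinear ∩ CD ⟂ EA]
   → D = (341/178, -361/178)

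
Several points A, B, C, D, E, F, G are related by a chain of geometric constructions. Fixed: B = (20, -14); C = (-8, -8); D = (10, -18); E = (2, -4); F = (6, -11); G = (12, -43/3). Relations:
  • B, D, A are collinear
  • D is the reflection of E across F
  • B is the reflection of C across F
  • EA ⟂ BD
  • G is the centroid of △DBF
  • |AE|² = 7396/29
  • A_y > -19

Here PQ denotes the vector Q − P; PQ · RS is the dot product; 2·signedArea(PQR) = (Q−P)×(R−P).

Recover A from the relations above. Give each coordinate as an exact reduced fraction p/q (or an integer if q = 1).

A = (230/29, -546/29)

1. A_x = 230/29  [B, D, A are collinear ∩ EA ⟂ BD]
2. A_y = -546/29  [B, D, A are collinear ∩ EA ⟂ BD]
   → A = (230/29, -546/29)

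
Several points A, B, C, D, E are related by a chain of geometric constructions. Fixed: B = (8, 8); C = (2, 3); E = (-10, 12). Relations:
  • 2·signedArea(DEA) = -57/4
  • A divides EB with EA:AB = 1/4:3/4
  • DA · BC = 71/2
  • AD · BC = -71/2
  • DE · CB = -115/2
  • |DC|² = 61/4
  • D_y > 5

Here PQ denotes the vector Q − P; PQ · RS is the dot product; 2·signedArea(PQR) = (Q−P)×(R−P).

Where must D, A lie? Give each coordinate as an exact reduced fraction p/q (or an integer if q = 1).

1. D_x = 5  [line -6·x + -5·y + 115/2 = 0 ∩ |DC|² = 61/4]
2. D_y = 11/2  [line -6·x + -5·y + 115/2 = 0 ∩ |DC|² = 61/4]
   → D = (5, 11/2)
3. A_x = -11/2  [DA · BC = 71/2 ∩ A divides EB with EA:AB = 1/4:3/4]
4. A_y = 11  [DA · BC = 71/2 ∩ A divides EB with EA:AB = 1/4:3/4]
   → A = (-11/2, 11)

A = (-11/2, 11)
D = (5, 11/2)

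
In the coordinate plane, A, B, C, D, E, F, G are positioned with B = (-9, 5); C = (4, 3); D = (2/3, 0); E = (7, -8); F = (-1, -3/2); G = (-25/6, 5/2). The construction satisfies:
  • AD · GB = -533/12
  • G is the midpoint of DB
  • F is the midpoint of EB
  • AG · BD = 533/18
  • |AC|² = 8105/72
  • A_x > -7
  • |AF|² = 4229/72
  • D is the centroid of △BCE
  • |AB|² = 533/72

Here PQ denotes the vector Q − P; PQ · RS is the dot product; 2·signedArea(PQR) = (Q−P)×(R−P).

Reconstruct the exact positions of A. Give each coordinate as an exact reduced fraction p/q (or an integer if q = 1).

1. A_x = -79/12  [line 29/6·x + -5/2·y + 1483/36 = 0 ∩ |AF|² = 4229/72]
2. A_y = 15/4  [line 29/6·x + -5/2·y + 1483/36 = 0 ∩ |AF|² = 4229/72]
   → A = (-79/12, 15/4)

A = (-79/12, 15/4)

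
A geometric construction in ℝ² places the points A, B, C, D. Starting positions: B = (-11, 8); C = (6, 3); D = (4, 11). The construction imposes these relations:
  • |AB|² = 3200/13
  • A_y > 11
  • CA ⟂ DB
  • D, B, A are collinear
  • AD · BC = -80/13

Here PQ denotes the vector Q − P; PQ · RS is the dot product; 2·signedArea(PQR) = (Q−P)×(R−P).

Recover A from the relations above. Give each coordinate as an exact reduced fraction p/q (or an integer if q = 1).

1. A_x = 57/13  [D, B, A are collinear ∩ CA ⟂ DB]
2. A_y = 144/13  [D, B, A are collinear ∩ CA ⟂ DB]
   → A = (57/13, 144/13)

A = (57/13, 144/13)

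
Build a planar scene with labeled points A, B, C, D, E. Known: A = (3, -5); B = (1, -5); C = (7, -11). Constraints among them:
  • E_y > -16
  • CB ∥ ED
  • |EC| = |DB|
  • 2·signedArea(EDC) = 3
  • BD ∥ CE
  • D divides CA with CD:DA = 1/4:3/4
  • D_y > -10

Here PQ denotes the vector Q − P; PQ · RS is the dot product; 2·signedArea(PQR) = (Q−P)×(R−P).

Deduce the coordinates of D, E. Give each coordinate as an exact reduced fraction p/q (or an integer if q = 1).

D = (6, -19/2)
E = (12, -31/2)

1. D_x = 6  [D divides CA with CD:DA = 1/4:3/4]
2. D_y = -19/2  [D divides CA with CD:DA = 1/4:3/4]
   → D = (6, -19/2)
3. E_x = 12  [CB ∥ ED ∩ BD ∥ CE]
4. E_y = -31/2  [CB ∥ ED ∩ BD ∥ CE]
   → E = (12, -31/2)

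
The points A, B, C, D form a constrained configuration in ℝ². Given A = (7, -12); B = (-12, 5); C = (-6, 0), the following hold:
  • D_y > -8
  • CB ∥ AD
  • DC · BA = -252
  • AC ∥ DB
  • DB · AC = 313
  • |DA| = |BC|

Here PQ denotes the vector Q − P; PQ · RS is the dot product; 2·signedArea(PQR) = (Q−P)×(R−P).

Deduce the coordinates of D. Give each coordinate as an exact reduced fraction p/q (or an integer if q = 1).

1. D_x = 1  [AC ∥ DB ∩ CB ∥ AD]
2. D_y = -7  [AC ∥ DB ∩ CB ∥ AD]
   → D = (1, -7)

D = (1, -7)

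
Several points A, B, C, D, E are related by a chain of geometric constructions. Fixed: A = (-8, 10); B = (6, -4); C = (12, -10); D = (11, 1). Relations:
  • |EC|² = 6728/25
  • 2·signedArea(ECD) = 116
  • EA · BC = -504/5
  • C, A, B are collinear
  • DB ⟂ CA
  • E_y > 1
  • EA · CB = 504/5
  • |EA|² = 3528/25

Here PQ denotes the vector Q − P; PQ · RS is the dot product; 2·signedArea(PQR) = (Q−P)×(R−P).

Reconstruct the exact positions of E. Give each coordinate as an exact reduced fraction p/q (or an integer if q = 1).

1. E_x = 2/5  [EA · BC = -504/5 ∩ 2·signedArea(ECD) = 116]
2. E_y = 8/5  [EA · BC = -504/5 ∩ 2·signedArea(ECD) = 116]
   → E = (2/5, 8/5)

E = (2/5, 8/5)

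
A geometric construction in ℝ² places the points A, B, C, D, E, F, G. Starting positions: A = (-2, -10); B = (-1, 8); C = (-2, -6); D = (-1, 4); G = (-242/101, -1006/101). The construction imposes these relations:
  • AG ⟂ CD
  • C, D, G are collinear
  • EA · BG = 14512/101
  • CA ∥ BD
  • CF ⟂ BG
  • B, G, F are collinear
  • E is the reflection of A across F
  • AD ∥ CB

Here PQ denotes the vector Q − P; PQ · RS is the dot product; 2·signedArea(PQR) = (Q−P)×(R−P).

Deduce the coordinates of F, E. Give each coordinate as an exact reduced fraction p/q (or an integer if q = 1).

1. F_x = -6911194/3310477  [B, G, F are collinear ∩ CF ⟂ BG]
2. F_y = -19840302/3310477  [B, G, F are collinear ∩ CF ⟂ BG]
   → F = (-6911194/3310477, -19840302/3310477)
3. E_x = -7201434/3310477  [E is the reflection of A across F]
4. E_y = -6575834/3310477  [E is the reflection of A across F]
   → E = (-7201434/3310477, -6575834/3310477)

E = (-7201434/3310477, -6575834/3310477)
F = (-6911194/3310477, -19840302/3310477)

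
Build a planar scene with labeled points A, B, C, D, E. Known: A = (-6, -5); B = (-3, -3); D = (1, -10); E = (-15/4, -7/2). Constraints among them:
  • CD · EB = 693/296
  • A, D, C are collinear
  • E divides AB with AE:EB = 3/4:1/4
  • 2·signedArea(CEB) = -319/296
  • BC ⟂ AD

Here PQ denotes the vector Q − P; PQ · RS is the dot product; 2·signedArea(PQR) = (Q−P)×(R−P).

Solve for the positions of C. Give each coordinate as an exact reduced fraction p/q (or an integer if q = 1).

C = (-367/74, -425/74)

1. C_x = -367/74  [A, D, C are collinear ∩ BC ⟂ AD]
2. C_y = -425/74  [A, D, C are collinear ∩ BC ⟂ AD]
   → C = (-367/74, -425/74)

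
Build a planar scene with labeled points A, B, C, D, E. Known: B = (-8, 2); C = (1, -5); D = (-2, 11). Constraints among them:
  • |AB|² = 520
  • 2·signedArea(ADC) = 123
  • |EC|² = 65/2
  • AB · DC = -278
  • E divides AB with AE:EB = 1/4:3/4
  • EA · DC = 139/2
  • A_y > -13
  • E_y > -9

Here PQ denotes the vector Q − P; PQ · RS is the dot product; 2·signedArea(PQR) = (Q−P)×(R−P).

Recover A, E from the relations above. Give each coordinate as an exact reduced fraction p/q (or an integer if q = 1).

A = (10, -12)
E = (11/2, -17/2)

1. A_x = 10  [AB · DC = -278 ∩ 2·signedArea(ADC) = 123]
2. A_y = -12  [AB · DC = -278 ∩ 2·signedArea(ADC) = 123]
   → A = (10, -12)
3. E_x = 11/2  [E divides AB with AE:EB = 1/4:3/4]
4. E_y = -17/2  [E divides AB with AE:EB = 1/4:3/4]
   → E = (11/2, -17/2)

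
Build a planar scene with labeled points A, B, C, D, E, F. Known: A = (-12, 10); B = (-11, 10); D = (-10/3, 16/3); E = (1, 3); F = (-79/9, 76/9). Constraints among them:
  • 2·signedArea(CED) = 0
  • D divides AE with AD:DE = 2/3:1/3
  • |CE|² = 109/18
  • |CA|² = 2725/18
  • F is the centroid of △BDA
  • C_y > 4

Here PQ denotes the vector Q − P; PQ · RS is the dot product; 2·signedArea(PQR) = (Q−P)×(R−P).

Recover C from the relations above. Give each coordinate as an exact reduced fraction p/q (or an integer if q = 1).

C = (-7/6, 25/6)

1. C_x = -7/6  [line -7/3·x + -13/3·y + 46/3 = 0 ∩ |CE|² = 109/18]
2. C_y = 25/6  [line -7/3·x + -13/3·y + 46/3 = 0 ∩ |CE|² = 109/18]
   → C = (-7/6, 25/6)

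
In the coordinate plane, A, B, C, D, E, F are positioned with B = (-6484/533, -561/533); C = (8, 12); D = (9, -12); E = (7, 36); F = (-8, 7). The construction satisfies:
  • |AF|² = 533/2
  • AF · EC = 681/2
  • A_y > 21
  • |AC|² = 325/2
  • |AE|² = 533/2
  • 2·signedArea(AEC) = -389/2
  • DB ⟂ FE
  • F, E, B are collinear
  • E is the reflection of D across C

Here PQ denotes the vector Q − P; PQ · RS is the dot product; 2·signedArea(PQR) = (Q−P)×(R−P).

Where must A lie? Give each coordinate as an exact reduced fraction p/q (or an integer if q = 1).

1. A_x = -1/2  [2·signedArea(AEC) = -389/2 ∩ AF · EC = 681/2]
2. A_y = 43/2  [2·signedArea(AEC) = -389/2 ∩ AF · EC = 681/2]
   → A = (-1/2, 43/2)

A = (-1/2, 43/2)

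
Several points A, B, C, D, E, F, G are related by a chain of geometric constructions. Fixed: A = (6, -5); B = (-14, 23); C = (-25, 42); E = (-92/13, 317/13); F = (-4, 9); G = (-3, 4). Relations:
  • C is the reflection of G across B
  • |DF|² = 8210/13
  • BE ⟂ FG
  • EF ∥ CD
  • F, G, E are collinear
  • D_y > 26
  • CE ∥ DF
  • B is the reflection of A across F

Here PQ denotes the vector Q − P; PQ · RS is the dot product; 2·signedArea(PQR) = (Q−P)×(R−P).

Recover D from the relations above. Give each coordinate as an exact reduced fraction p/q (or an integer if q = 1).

1. D_x = -285/13  [CE ∥ DF ∩ EF ∥ CD]
2. D_y = 346/13  [CE ∥ DF ∩ EF ∥ CD]
   → D = (-285/13, 346/13)

D = (-285/13, 346/13)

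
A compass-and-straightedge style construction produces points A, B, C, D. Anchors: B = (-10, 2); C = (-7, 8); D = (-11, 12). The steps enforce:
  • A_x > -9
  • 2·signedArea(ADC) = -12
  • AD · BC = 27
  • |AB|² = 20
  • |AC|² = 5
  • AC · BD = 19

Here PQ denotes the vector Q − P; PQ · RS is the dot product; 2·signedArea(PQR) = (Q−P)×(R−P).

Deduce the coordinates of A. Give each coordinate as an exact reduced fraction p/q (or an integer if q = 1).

A = (-8, 6)

1. A_x = -8  [2·signedArea(ADC) = -12 ∩ AC · BD = 19]
2. A_y = 6  [2·signedArea(ADC) = -12 ∩ AC · BD = 19]
   → A = (-8, 6)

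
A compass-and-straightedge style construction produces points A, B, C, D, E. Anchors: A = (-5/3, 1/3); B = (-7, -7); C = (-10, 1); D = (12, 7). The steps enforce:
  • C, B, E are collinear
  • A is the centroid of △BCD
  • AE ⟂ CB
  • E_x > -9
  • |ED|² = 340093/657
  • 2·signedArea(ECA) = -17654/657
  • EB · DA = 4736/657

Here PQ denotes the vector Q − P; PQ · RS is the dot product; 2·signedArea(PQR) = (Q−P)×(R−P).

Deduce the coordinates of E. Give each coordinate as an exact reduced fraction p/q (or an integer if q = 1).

E = (-639/73, -509/219)

1. E_x = -639/73  [C, B, E are collinear ∩ AE ⟂ CB]
2. E_y = -509/219  [C, B, E are collinear ∩ AE ⟂ CB]
   → E = (-639/73, -509/219)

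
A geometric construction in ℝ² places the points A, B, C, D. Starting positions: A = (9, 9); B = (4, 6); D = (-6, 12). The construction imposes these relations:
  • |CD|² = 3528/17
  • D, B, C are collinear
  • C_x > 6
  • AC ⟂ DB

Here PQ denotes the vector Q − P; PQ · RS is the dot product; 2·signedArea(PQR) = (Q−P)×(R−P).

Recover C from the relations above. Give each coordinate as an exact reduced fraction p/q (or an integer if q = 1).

1. C_x = 108/17  [D, B, C are collinear ∩ AC ⟂ DB]
2. C_y = 78/17  [D, B, C are collinear ∩ AC ⟂ DB]
   → C = (108/17, 78/17)

C = (108/17, 78/17)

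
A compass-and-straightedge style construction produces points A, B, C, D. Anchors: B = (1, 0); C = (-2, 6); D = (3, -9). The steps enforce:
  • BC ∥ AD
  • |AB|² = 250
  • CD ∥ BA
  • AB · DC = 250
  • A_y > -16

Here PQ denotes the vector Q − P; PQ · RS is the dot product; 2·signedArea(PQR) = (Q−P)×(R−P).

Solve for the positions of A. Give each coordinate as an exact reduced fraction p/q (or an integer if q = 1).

A = (6, -15)

1. A_x = 6  [BC ∥ AD ∩ CD ∥ BA]
2. A_y = -15  [BC ∥ AD ∩ CD ∥ BA]
   → A = (6, -15)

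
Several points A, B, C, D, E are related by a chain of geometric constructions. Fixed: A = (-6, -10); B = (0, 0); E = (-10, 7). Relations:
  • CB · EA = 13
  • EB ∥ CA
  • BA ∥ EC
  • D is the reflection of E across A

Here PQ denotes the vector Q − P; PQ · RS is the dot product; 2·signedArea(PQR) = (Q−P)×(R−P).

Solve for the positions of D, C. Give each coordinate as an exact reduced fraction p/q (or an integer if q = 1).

1. D_x = -2  [D is the reflection of E across A]
2. D_y = -27  [D is the reflection of E across A]
   → D = (-2, -27)
3. C_x = -16  [EB ∥ CA ∩ BA ∥ EC]
4. C_y = -3  [EB ∥ CA ∩ BA ∥ EC]
   → C = (-16, -3)

C = (-16, -3)
D = (-2, -27)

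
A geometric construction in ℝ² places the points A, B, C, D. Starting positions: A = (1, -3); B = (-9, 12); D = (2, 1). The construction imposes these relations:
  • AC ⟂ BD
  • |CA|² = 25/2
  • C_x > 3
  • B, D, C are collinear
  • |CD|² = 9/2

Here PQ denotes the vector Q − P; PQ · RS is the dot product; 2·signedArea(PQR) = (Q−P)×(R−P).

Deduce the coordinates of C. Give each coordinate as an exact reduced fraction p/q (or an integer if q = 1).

1. C_x = 7/2  [B, D, C are collinear ∩ AC ⟂ BD]
2. C_y = -1/2  [B, D, C are collinear ∩ AC ⟂ BD]
   → C = (7/2, -1/2)

C = (7/2, -1/2)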